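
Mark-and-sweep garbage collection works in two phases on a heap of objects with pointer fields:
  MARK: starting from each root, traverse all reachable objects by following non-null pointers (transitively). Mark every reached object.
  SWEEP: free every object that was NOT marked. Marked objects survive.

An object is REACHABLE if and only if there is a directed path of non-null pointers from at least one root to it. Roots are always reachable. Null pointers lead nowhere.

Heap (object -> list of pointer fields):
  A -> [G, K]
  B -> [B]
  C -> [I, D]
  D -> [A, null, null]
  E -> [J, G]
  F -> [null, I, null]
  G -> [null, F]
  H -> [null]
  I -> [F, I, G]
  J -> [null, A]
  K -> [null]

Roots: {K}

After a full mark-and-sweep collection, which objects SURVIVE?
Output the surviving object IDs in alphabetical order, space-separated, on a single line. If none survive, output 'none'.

Roots: K
Mark K: refs=null, marked=K
Unmarked (collected): A B C D E F G H I J

Answer: K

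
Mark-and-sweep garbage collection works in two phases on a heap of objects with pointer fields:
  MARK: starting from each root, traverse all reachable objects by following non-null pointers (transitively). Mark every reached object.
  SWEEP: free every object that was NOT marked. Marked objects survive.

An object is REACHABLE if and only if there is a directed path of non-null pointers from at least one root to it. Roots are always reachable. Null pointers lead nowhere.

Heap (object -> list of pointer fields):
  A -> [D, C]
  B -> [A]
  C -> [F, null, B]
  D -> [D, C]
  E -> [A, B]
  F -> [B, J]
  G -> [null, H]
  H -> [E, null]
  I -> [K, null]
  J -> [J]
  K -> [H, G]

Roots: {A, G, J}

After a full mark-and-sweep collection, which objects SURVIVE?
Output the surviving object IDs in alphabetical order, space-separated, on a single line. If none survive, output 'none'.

Answer: A B C D E F G H J

Derivation:
Roots: A G J
Mark A: refs=D C, marked=A
Mark G: refs=null H, marked=A G
Mark J: refs=J, marked=A G J
Mark D: refs=D C, marked=A D G J
Mark C: refs=F null B, marked=A C D G J
Mark H: refs=E null, marked=A C D G H J
Mark F: refs=B J, marked=A C D F G H J
Mark B: refs=A, marked=A B C D F G H J
Mark E: refs=A B, marked=A B C D E F G H J
Unmarked (collected): I K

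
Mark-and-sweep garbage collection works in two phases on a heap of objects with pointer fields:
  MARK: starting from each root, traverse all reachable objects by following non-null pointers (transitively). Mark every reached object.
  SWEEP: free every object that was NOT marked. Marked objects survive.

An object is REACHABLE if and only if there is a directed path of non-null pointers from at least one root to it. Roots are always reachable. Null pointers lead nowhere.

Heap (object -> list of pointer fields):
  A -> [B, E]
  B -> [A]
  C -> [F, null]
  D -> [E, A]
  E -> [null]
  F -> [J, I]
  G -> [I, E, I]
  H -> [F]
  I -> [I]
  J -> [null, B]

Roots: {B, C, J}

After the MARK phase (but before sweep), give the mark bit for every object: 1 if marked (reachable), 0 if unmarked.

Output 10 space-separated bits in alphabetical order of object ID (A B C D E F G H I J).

Answer: 1 1 1 0 1 1 0 0 1 1

Derivation:
Roots: B C J
Mark B: refs=A, marked=B
Mark C: refs=F null, marked=B C
Mark J: refs=null B, marked=B C J
Mark A: refs=B E, marked=A B C J
Mark F: refs=J I, marked=A B C F J
Mark E: refs=null, marked=A B C E F J
Mark I: refs=I, marked=A B C E F I J
Unmarked (collected): D G H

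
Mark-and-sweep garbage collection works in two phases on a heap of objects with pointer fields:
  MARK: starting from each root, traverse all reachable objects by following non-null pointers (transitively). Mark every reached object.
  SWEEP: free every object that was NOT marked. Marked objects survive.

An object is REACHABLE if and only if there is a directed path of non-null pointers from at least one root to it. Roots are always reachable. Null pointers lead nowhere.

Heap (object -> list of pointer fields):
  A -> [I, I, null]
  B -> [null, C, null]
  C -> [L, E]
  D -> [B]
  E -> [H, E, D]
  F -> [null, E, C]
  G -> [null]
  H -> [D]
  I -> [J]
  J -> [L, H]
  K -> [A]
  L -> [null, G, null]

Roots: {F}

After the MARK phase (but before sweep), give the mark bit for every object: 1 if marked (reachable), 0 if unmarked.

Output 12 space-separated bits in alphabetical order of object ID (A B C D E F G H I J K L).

Roots: F
Mark F: refs=null E C, marked=F
Mark E: refs=H E D, marked=E F
Mark C: refs=L E, marked=C E F
Mark H: refs=D, marked=C E F H
Mark D: refs=B, marked=C D E F H
Mark L: refs=null G null, marked=C D E F H L
Mark B: refs=null C null, marked=B C D E F H L
Mark G: refs=null, marked=B C D E F G H L
Unmarked (collected): A I J K

Answer: 0 1 1 1 1 1 1 1 0 0 0 1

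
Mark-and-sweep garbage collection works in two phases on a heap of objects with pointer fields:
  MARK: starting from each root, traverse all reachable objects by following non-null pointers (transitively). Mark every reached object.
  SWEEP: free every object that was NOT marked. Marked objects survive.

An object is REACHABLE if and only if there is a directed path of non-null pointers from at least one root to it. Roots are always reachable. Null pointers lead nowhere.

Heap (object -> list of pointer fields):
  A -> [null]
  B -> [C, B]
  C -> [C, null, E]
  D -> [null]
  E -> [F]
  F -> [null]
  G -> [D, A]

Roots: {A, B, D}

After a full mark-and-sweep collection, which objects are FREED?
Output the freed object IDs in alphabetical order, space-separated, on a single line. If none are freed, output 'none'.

Answer: G

Derivation:
Roots: A B D
Mark A: refs=null, marked=A
Mark B: refs=C B, marked=A B
Mark D: refs=null, marked=A B D
Mark C: refs=C null E, marked=A B C D
Mark E: refs=F, marked=A B C D E
Mark F: refs=null, marked=A B C D E F
Unmarked (collected): G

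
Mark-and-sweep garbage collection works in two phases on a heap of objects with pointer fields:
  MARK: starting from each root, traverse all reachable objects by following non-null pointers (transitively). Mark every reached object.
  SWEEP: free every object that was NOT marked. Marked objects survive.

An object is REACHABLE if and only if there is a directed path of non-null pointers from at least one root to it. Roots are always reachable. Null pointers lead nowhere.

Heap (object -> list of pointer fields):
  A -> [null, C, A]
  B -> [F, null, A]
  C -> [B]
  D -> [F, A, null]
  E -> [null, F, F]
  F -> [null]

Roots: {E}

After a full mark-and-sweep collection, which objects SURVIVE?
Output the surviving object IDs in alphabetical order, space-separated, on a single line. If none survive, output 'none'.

Answer: E F

Derivation:
Roots: E
Mark E: refs=null F F, marked=E
Mark F: refs=null, marked=E F
Unmarked (collected): A B C D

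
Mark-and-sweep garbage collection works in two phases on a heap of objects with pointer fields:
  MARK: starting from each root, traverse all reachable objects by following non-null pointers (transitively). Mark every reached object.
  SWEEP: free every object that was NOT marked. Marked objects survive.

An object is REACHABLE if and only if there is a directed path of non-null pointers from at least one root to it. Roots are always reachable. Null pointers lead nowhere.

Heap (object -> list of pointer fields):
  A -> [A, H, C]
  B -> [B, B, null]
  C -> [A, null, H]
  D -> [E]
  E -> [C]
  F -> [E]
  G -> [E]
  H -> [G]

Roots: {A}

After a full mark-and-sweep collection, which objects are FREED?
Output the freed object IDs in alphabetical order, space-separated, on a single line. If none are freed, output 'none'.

Roots: A
Mark A: refs=A H C, marked=A
Mark H: refs=G, marked=A H
Mark C: refs=A null H, marked=A C H
Mark G: refs=E, marked=A C G H
Mark E: refs=C, marked=A C E G H
Unmarked (collected): B D F

Answer: B D F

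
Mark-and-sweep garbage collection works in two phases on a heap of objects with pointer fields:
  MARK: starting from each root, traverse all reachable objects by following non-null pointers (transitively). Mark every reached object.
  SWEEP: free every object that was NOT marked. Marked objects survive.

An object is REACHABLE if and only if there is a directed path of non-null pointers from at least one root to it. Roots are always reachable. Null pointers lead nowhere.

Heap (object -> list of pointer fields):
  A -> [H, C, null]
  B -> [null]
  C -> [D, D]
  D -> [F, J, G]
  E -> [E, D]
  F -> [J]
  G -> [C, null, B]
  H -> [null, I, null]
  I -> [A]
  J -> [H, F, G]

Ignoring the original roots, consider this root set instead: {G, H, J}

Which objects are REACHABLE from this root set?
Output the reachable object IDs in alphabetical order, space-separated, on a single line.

Roots: G H J
Mark G: refs=C null B, marked=G
Mark H: refs=null I null, marked=G H
Mark J: refs=H F G, marked=G H J
Mark C: refs=D D, marked=C G H J
Mark B: refs=null, marked=B C G H J
Mark I: refs=A, marked=B C G H I J
Mark F: refs=J, marked=B C F G H I J
Mark D: refs=F J G, marked=B C D F G H I J
Mark A: refs=H C null, marked=A B C D F G H I J
Unmarked (collected): E

Answer: A B C D F G H I J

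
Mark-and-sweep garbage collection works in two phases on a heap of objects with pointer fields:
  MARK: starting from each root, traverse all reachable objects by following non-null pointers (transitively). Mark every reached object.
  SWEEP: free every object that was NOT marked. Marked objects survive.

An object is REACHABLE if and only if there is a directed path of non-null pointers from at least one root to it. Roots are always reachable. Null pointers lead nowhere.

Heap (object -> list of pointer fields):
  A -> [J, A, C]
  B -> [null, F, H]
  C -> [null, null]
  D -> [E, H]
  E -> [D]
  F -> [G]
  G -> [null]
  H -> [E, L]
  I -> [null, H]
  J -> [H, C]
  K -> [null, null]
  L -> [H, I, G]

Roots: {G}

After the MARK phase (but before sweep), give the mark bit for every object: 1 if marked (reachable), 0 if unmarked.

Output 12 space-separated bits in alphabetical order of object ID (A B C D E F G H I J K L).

Answer: 0 0 0 0 0 0 1 0 0 0 0 0

Derivation:
Roots: G
Mark G: refs=null, marked=G
Unmarked (collected): A B C D E F H I J K L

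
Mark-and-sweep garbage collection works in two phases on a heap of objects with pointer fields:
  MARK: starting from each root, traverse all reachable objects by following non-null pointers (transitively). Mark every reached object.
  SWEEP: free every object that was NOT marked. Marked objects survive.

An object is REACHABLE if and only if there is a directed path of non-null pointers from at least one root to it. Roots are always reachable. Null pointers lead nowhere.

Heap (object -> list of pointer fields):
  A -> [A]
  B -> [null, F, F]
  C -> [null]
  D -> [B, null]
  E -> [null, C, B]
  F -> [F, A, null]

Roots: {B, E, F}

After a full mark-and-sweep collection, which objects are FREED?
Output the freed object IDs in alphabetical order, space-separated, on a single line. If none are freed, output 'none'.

Roots: B E F
Mark B: refs=null F F, marked=B
Mark E: refs=null C B, marked=B E
Mark F: refs=F A null, marked=B E F
Mark C: refs=null, marked=B C E F
Mark A: refs=A, marked=A B C E F
Unmarked (collected): D

Answer: D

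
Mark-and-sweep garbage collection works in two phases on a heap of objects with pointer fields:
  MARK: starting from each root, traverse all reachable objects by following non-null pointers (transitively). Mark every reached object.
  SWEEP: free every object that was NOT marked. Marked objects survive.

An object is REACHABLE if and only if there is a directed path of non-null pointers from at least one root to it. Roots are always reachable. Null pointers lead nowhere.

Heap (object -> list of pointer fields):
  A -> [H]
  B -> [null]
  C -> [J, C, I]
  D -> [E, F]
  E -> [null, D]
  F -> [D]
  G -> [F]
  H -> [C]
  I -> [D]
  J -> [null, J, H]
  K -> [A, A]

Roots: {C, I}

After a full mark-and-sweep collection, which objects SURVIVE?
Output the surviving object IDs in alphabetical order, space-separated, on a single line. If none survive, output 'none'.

Answer: C D E F H I J

Derivation:
Roots: C I
Mark C: refs=J C I, marked=C
Mark I: refs=D, marked=C I
Mark J: refs=null J H, marked=C I J
Mark D: refs=E F, marked=C D I J
Mark H: refs=C, marked=C D H I J
Mark E: refs=null D, marked=C D E H I J
Mark F: refs=D, marked=C D E F H I J
Unmarked (collected): A B G K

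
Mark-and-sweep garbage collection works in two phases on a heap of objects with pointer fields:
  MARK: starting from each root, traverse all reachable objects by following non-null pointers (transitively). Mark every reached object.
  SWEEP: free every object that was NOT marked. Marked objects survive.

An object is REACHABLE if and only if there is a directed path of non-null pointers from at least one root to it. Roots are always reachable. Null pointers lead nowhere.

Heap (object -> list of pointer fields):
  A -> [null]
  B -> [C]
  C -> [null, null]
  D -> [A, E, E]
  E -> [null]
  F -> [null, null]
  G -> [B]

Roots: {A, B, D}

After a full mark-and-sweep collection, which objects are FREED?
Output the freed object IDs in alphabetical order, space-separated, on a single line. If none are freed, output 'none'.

Roots: A B D
Mark A: refs=null, marked=A
Mark B: refs=C, marked=A B
Mark D: refs=A E E, marked=A B D
Mark C: refs=null null, marked=A B C D
Mark E: refs=null, marked=A B C D E
Unmarked (collected): F G

Answer: F G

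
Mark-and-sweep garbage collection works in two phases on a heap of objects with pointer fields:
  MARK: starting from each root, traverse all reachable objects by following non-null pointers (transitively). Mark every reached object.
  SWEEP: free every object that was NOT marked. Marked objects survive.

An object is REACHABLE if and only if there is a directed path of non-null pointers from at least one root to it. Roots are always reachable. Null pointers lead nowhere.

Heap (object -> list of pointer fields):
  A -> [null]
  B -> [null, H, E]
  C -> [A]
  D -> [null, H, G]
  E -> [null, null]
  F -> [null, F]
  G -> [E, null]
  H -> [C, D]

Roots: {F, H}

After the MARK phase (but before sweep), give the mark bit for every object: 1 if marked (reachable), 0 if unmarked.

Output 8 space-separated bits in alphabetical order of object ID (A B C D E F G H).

Answer: 1 0 1 1 1 1 1 1

Derivation:
Roots: F H
Mark F: refs=null F, marked=F
Mark H: refs=C D, marked=F H
Mark C: refs=A, marked=C F H
Mark D: refs=null H G, marked=C D F H
Mark A: refs=null, marked=A C D F H
Mark G: refs=E null, marked=A C D F G H
Mark E: refs=null null, marked=A C D E F G H
Unmarked (collected): B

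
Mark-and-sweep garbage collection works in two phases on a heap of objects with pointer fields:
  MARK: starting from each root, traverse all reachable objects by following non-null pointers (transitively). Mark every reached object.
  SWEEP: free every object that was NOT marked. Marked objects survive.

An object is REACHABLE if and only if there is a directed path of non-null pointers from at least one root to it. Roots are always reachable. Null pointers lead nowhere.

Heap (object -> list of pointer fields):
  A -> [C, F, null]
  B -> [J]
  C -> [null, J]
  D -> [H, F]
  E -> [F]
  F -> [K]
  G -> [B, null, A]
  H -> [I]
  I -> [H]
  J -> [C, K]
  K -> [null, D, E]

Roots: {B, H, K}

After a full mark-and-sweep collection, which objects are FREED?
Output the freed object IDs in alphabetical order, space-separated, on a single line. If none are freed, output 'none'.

Answer: A G

Derivation:
Roots: B H K
Mark B: refs=J, marked=B
Mark H: refs=I, marked=B H
Mark K: refs=null D E, marked=B H K
Mark J: refs=C K, marked=B H J K
Mark I: refs=H, marked=B H I J K
Mark D: refs=H F, marked=B D H I J K
Mark E: refs=F, marked=B D E H I J K
Mark C: refs=null J, marked=B C D E H I J K
Mark F: refs=K, marked=B C D E F H I J K
Unmarked (collected): A G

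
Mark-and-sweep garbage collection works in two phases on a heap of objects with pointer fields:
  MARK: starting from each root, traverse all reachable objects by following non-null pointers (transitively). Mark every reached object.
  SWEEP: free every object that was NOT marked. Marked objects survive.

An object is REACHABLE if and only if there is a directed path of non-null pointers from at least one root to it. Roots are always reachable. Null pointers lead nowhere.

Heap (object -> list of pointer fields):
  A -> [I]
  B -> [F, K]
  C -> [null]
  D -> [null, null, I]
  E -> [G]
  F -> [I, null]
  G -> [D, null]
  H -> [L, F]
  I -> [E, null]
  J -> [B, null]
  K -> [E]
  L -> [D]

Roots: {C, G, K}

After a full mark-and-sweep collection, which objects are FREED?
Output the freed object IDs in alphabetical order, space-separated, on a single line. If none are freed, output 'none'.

Roots: C G K
Mark C: refs=null, marked=C
Mark G: refs=D null, marked=C G
Mark K: refs=E, marked=C G K
Mark D: refs=null null I, marked=C D G K
Mark E: refs=G, marked=C D E G K
Mark I: refs=E null, marked=C D E G I K
Unmarked (collected): A B F H J L

Answer: A B F H J L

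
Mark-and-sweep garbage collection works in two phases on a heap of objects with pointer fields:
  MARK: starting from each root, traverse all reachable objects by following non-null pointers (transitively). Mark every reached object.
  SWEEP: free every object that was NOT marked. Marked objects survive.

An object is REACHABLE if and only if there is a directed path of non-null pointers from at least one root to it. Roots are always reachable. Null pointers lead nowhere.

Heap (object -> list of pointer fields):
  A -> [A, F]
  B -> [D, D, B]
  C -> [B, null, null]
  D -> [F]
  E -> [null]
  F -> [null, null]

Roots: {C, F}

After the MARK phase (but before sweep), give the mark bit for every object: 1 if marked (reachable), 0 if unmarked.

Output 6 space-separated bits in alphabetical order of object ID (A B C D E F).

Roots: C F
Mark C: refs=B null null, marked=C
Mark F: refs=null null, marked=C F
Mark B: refs=D D B, marked=B C F
Mark D: refs=F, marked=B C D F
Unmarked (collected): A E

Answer: 0 1 1 1 0 1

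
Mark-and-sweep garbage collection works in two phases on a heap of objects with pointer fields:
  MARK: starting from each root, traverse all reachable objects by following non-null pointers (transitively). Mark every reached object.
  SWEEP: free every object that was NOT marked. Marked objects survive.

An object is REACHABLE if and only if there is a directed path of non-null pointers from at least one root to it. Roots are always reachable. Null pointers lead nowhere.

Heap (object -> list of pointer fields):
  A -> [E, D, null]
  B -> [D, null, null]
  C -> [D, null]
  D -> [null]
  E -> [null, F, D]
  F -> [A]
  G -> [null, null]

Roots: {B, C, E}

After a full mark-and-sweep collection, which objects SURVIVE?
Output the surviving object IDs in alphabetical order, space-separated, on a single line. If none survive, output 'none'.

Roots: B C E
Mark B: refs=D null null, marked=B
Mark C: refs=D null, marked=B C
Mark E: refs=null F D, marked=B C E
Mark D: refs=null, marked=B C D E
Mark F: refs=A, marked=B C D E F
Mark A: refs=E D null, marked=A B C D E F
Unmarked (collected): G

Answer: A B C D E F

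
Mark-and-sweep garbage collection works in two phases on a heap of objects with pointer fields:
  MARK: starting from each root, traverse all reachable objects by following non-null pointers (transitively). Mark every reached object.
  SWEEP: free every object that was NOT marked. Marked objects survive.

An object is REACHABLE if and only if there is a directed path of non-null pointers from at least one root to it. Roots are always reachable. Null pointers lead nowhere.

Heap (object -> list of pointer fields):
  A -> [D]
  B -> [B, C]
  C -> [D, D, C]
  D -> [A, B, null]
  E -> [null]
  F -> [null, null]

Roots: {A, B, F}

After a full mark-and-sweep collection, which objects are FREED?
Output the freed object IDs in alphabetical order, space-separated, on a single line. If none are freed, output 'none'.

Roots: A B F
Mark A: refs=D, marked=A
Mark B: refs=B C, marked=A B
Mark F: refs=null null, marked=A B F
Mark D: refs=A B null, marked=A B D F
Mark C: refs=D D C, marked=A B C D F
Unmarked (collected): E

Answer: E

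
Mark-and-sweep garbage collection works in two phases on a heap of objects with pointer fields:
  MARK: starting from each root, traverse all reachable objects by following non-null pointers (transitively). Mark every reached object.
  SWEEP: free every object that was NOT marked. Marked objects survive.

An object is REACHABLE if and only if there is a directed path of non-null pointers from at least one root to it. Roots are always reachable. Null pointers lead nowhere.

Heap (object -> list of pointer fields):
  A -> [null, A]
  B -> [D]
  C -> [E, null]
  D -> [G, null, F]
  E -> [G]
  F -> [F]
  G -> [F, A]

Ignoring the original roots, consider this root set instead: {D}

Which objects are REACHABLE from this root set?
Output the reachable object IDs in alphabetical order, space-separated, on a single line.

Answer: A D F G

Derivation:
Roots: D
Mark D: refs=G null F, marked=D
Mark G: refs=F A, marked=D G
Mark F: refs=F, marked=D F G
Mark A: refs=null A, marked=A D F G
Unmarked (collected): B C E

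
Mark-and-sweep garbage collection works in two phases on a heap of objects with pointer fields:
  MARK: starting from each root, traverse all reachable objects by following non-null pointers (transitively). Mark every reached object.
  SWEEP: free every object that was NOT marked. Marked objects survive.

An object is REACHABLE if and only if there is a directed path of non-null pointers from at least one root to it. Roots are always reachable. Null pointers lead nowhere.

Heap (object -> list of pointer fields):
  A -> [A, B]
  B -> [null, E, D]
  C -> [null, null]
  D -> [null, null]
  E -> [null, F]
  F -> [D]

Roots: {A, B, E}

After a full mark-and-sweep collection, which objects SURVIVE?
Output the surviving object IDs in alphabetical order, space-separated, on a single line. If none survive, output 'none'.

Answer: A B D E F

Derivation:
Roots: A B E
Mark A: refs=A B, marked=A
Mark B: refs=null E D, marked=A B
Mark E: refs=null F, marked=A B E
Mark D: refs=null null, marked=A B D E
Mark F: refs=D, marked=A B D E F
Unmarked (collected): C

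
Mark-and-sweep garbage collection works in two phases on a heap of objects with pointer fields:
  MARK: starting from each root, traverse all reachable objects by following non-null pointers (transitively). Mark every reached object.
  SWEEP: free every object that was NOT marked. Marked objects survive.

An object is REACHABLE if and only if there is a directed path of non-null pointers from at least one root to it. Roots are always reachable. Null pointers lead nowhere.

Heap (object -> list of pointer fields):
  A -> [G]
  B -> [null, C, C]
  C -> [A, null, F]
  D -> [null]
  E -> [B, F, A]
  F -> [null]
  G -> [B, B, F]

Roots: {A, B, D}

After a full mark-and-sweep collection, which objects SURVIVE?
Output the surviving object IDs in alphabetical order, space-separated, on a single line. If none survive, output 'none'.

Answer: A B C D F G

Derivation:
Roots: A B D
Mark A: refs=G, marked=A
Mark B: refs=null C C, marked=A B
Mark D: refs=null, marked=A B D
Mark G: refs=B B F, marked=A B D G
Mark C: refs=A null F, marked=A B C D G
Mark F: refs=null, marked=A B C D F G
Unmarked (collected): E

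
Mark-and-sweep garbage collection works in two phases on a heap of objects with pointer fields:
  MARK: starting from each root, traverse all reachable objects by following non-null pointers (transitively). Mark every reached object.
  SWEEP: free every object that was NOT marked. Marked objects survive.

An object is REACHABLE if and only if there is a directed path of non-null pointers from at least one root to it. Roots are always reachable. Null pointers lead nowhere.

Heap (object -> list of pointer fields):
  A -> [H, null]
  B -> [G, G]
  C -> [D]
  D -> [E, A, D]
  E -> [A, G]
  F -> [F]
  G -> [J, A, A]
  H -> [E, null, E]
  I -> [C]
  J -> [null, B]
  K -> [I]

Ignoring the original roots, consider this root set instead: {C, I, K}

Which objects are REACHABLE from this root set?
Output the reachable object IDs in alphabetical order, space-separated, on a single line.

Answer: A B C D E G H I J K

Derivation:
Roots: C I K
Mark C: refs=D, marked=C
Mark I: refs=C, marked=C I
Mark K: refs=I, marked=C I K
Mark D: refs=E A D, marked=C D I K
Mark E: refs=A G, marked=C D E I K
Mark A: refs=H null, marked=A C D E I K
Mark G: refs=J A A, marked=A C D E G I K
Mark H: refs=E null E, marked=A C D E G H I K
Mark J: refs=null B, marked=A C D E G H I J K
Mark B: refs=G G, marked=A B C D E G H I J K
Unmarked (collected): F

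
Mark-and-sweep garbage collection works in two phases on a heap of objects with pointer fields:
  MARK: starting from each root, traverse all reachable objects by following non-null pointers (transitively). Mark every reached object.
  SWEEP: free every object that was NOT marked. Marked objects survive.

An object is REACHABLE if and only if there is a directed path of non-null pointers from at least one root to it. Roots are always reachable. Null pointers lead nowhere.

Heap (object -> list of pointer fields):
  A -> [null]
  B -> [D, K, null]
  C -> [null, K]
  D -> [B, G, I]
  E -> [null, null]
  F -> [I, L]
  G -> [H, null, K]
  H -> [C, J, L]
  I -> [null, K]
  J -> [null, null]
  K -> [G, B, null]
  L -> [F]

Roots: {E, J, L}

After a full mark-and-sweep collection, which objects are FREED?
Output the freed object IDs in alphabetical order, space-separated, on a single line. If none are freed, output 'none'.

Answer: A

Derivation:
Roots: E J L
Mark E: refs=null null, marked=E
Mark J: refs=null null, marked=E J
Mark L: refs=F, marked=E J L
Mark F: refs=I L, marked=E F J L
Mark I: refs=null K, marked=E F I J L
Mark K: refs=G B null, marked=E F I J K L
Mark G: refs=H null K, marked=E F G I J K L
Mark B: refs=D K null, marked=B E F G I J K L
Mark H: refs=C J L, marked=B E F G H I J K L
Mark D: refs=B G I, marked=B D E F G H I J K L
Mark C: refs=null K, marked=B C D E F G H I J K L
Unmarked (collected): A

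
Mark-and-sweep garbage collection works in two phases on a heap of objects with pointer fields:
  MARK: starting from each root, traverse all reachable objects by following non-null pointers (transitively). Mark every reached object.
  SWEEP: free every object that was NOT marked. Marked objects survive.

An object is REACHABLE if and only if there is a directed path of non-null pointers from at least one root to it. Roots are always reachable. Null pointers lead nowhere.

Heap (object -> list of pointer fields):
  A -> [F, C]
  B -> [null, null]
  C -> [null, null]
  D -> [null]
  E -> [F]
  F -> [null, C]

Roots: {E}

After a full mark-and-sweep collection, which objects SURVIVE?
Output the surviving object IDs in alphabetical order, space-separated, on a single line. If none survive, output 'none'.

Answer: C E F

Derivation:
Roots: E
Mark E: refs=F, marked=E
Mark F: refs=null C, marked=E F
Mark C: refs=null null, marked=C E F
Unmarked (collected): A B D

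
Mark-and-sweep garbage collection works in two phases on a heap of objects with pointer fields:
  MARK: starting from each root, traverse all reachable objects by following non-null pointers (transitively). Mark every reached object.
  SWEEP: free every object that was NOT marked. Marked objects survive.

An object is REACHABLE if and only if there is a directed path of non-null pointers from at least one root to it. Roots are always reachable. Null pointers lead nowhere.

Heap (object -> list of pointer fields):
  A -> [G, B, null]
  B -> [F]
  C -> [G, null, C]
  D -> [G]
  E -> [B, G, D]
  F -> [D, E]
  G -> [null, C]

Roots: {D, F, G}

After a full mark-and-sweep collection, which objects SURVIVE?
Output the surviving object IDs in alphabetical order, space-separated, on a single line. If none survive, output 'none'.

Answer: B C D E F G

Derivation:
Roots: D F G
Mark D: refs=G, marked=D
Mark F: refs=D E, marked=D F
Mark G: refs=null C, marked=D F G
Mark E: refs=B G D, marked=D E F G
Mark C: refs=G null C, marked=C D E F G
Mark B: refs=F, marked=B C D E F G
Unmarked (collected): A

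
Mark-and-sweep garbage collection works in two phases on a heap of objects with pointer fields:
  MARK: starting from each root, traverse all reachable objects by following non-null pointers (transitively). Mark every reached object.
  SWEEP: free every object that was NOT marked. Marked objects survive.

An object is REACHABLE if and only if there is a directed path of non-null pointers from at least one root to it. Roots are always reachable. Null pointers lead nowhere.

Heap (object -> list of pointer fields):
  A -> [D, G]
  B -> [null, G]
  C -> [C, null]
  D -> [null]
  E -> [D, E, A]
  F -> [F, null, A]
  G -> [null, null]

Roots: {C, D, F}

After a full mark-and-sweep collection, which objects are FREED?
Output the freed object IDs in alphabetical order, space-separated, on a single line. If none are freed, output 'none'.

Roots: C D F
Mark C: refs=C null, marked=C
Mark D: refs=null, marked=C D
Mark F: refs=F null A, marked=C D F
Mark A: refs=D G, marked=A C D F
Mark G: refs=null null, marked=A C D F G
Unmarked (collected): B E

Answer: B E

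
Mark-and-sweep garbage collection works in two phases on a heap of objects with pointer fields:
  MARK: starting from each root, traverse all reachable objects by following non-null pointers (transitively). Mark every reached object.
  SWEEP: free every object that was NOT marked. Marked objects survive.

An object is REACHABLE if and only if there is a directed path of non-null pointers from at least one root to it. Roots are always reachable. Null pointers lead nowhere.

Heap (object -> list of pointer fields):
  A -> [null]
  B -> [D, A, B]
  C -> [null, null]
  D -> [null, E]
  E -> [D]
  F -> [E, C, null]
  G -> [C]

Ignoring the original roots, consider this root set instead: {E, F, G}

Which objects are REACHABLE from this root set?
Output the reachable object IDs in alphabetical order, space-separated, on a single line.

Answer: C D E F G

Derivation:
Roots: E F G
Mark E: refs=D, marked=E
Mark F: refs=E C null, marked=E F
Mark G: refs=C, marked=E F G
Mark D: refs=null E, marked=D E F G
Mark C: refs=null null, marked=C D E F G
Unmarked (collected): A B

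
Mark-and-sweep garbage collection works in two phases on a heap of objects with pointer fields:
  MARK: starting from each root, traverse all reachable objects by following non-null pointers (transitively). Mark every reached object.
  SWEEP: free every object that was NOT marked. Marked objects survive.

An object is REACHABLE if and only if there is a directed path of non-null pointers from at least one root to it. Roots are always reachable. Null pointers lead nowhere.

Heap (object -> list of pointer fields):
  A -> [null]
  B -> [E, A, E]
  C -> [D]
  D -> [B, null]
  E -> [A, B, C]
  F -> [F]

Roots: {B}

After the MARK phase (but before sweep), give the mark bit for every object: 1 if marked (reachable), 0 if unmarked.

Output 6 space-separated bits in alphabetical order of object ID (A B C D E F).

Roots: B
Mark B: refs=E A E, marked=B
Mark E: refs=A B C, marked=B E
Mark A: refs=null, marked=A B E
Mark C: refs=D, marked=A B C E
Mark D: refs=B null, marked=A B C D E
Unmarked (collected): F

Answer: 1 1 1 1 1 0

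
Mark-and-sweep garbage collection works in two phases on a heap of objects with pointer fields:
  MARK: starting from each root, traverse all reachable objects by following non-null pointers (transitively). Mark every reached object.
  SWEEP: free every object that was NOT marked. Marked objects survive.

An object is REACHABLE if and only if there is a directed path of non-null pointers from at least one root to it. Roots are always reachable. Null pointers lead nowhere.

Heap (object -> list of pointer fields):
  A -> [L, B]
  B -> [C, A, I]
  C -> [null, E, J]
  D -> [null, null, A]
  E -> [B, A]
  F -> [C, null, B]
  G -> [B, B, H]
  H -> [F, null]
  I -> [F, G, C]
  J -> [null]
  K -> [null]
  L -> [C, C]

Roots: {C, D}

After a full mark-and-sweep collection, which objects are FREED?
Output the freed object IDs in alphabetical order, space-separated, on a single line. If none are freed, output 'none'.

Roots: C D
Mark C: refs=null E J, marked=C
Mark D: refs=null null A, marked=C D
Mark E: refs=B A, marked=C D E
Mark J: refs=null, marked=C D E J
Mark A: refs=L B, marked=A C D E J
Mark B: refs=C A I, marked=A B C D E J
Mark L: refs=C C, marked=A B C D E J L
Mark I: refs=F G C, marked=A B C D E I J L
Mark F: refs=C null B, marked=A B C D E F I J L
Mark G: refs=B B H, marked=A B C D E F G I J L
Mark H: refs=F null, marked=A B C D E F G H I J L
Unmarked (collected): K

Answer: K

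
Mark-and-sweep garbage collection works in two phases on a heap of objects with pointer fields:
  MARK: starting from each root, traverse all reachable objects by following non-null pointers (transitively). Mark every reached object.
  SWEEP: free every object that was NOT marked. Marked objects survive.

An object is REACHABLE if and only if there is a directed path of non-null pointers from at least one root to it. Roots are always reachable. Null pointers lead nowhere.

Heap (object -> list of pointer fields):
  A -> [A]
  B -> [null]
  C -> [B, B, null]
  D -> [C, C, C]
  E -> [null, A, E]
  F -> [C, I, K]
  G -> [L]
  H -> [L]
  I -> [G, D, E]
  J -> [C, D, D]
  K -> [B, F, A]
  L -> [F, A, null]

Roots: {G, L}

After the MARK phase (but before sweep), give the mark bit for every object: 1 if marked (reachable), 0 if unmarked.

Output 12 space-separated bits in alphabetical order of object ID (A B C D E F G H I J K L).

Roots: G L
Mark G: refs=L, marked=G
Mark L: refs=F A null, marked=G L
Mark F: refs=C I K, marked=F G L
Mark A: refs=A, marked=A F G L
Mark C: refs=B B null, marked=A C F G L
Mark I: refs=G D E, marked=A C F G I L
Mark K: refs=B F A, marked=A C F G I K L
Mark B: refs=null, marked=A B C F G I K L
Mark D: refs=C C C, marked=A B C D F G I K L
Mark E: refs=null A E, marked=A B C D E F G I K L
Unmarked (collected): H J

Answer: 1 1 1 1 1 1 1 0 1 0 1 1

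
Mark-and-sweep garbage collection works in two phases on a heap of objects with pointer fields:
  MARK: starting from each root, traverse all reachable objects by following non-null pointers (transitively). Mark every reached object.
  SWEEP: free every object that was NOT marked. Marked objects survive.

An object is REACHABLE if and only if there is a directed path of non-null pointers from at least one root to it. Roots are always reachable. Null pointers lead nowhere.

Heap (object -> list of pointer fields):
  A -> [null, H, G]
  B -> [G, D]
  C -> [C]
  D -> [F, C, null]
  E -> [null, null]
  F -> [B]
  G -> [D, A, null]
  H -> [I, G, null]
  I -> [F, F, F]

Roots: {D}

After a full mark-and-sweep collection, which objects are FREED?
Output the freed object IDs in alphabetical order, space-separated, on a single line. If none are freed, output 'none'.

Answer: E

Derivation:
Roots: D
Mark D: refs=F C null, marked=D
Mark F: refs=B, marked=D F
Mark C: refs=C, marked=C D F
Mark B: refs=G D, marked=B C D F
Mark G: refs=D A null, marked=B C D F G
Mark A: refs=null H G, marked=A B C D F G
Mark H: refs=I G null, marked=A B C D F G H
Mark I: refs=F F F, marked=A B C D F G H I
Unmarked (collected): E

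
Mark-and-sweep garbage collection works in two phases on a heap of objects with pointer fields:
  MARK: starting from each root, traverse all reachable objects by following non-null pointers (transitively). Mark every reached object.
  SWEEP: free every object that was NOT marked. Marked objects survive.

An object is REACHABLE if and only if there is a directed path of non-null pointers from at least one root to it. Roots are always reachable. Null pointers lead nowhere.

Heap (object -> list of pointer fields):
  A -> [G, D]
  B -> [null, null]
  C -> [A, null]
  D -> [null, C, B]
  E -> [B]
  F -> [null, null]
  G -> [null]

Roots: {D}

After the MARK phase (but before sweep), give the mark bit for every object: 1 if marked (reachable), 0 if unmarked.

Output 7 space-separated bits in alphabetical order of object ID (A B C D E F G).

Roots: D
Mark D: refs=null C B, marked=D
Mark C: refs=A null, marked=C D
Mark B: refs=null null, marked=B C D
Mark A: refs=G D, marked=A B C D
Mark G: refs=null, marked=A B C D G
Unmarked (collected): E F

Answer: 1 1 1 1 0 0 1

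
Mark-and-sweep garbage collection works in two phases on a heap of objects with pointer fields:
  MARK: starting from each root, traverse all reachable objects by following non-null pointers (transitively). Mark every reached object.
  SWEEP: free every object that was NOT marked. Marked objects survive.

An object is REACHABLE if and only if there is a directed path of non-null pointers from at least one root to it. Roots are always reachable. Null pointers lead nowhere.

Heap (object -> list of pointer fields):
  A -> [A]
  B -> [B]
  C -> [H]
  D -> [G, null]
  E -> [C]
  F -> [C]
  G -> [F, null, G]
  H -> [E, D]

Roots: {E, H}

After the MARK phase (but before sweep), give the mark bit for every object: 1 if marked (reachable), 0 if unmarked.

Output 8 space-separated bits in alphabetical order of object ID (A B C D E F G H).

Roots: E H
Mark E: refs=C, marked=E
Mark H: refs=E D, marked=E H
Mark C: refs=H, marked=C E H
Mark D: refs=G null, marked=C D E H
Mark G: refs=F null G, marked=C D E G H
Mark F: refs=C, marked=C D E F G H
Unmarked (collected): A B

Answer: 0 0 1 1 1 1 1 1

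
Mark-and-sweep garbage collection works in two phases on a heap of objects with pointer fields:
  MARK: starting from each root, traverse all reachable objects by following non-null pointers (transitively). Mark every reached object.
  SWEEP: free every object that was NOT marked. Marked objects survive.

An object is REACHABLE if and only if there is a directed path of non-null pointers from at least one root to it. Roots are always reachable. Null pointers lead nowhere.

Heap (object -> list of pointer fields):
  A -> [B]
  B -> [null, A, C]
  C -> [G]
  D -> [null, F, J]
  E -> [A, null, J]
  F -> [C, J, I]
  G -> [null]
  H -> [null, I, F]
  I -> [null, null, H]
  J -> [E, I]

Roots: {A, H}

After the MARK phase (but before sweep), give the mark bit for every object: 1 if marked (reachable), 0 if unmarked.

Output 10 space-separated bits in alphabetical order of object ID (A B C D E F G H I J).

Roots: A H
Mark A: refs=B, marked=A
Mark H: refs=null I F, marked=A H
Mark B: refs=null A C, marked=A B H
Mark I: refs=null null H, marked=A B H I
Mark F: refs=C J I, marked=A B F H I
Mark C: refs=G, marked=A B C F H I
Mark J: refs=E I, marked=A B C F H I J
Mark G: refs=null, marked=A B C F G H I J
Mark E: refs=A null J, marked=A B C E F G H I J
Unmarked (collected): D

Answer: 1 1 1 0 1 1 1 1 1 1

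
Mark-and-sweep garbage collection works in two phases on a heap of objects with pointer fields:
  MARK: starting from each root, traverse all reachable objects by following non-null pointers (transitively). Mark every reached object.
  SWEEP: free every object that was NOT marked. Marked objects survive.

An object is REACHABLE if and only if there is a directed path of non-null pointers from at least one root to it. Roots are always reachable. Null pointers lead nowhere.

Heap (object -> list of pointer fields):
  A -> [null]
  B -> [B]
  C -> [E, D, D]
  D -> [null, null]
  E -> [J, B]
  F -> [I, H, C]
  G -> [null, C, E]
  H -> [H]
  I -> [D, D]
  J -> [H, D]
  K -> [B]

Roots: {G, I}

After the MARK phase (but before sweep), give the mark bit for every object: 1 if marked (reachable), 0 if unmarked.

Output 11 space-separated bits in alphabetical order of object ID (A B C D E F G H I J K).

Answer: 0 1 1 1 1 0 1 1 1 1 0

Derivation:
Roots: G I
Mark G: refs=null C E, marked=G
Mark I: refs=D D, marked=G I
Mark C: refs=E D D, marked=C G I
Mark E: refs=J B, marked=C E G I
Mark D: refs=null null, marked=C D E G I
Mark J: refs=H D, marked=C D E G I J
Mark B: refs=B, marked=B C D E G I J
Mark H: refs=H, marked=B C D E G H I J
Unmarked (collected): A F K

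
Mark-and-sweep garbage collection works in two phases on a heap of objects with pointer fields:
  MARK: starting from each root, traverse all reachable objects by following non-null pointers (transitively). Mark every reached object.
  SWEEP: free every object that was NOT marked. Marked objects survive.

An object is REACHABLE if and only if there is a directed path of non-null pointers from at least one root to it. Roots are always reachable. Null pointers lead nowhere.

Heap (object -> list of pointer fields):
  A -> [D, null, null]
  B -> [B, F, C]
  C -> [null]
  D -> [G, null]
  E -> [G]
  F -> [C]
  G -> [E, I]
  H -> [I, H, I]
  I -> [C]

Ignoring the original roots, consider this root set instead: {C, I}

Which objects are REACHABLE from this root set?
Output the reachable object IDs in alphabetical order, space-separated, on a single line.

Answer: C I

Derivation:
Roots: C I
Mark C: refs=null, marked=C
Mark I: refs=C, marked=C I
Unmarked (collected): A B D E F G H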